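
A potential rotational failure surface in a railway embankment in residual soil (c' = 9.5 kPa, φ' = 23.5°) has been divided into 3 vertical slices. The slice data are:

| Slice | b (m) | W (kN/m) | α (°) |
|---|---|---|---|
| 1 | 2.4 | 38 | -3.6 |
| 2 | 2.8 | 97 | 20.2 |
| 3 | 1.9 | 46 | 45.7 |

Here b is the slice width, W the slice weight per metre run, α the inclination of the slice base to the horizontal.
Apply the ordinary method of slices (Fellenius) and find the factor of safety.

Ordinary method of slices: FS = Σ[c'·Δl_i + (W_i cosα_i)·tanφ'] / Σ W_i sinα_i, with Δl_i = b_i / cosα_i.
Slice 1: Δl = 2.4/cos(-3.6°) = 2.405 m; N'_1 = 38·cos(-3.6°) = 37.9; c'Δl = 22.85; W sinα = -2.4
Slice 2: Δl = 2.8/cos20.2° = 2.984 m; N'_2 = 97·cos20.2° = 91.0; c'Δl = 28.34; W sinα = 33.5
Slice 3: Δl = 1.9/cos45.7° = 2.720 m; N'_3 = 46·cos45.7° = 32.1; c'Δl = 25.84; W sinα = 32.9
Σc'Δl = 77.0 kN/m; ΣN' = 161.1 kN/m; ΣW sinα = 64.0 kN/m
Resisting = 77.0 + 161.1·tan23.5° = 77.0 + 70.0 = 147.1 kN/m
FS = 147.1 / 64.0 = 2.297

FS = 2.30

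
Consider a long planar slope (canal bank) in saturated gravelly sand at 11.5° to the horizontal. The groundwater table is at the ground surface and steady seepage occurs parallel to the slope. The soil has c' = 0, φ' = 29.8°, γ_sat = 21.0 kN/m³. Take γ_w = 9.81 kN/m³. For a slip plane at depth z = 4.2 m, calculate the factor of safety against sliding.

FS = 1.50

With seepage parallel to the slope and the water table at the surface, the effective normal stress on the slip plane uses the buoyant unit weight γ' = γ_sat − γ_w while the driving shear stress uses γ_sat:
FS = [c' + γ' z cos²β tanφ'] / [γ_sat z sinβ cosβ]
(For c' = 0 this reduces to FS = (γ'/γ_sat)·tanφ'/tanβ.)
γ' = 21.0 − 9.81 = 11.19 kN/m³
Numerator = 0.0 + 11.19·4.2·cos²11.5°·tan29.8° = 0.0 + 11.19·4.2·0.9603·0.5727 = 25.846 kPa
Denominator = 21.0·4.2·sin11.5°·cos11.5° = 21.0·4.2·0.1994·0.9799 = 17.231 kPa
FS = 25.846 / 17.231 = 1.500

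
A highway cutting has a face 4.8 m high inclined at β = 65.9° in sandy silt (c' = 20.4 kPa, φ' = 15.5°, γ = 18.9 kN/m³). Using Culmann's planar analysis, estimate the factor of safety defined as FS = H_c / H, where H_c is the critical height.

FS = 2.18

H_c = (4c'/γ) · sinβ cosφ' / [1 − cos(β − φ')]
    = (4·20.4/18.9) · sin65.9°·cos15.5° / [1 − cos50.4°]
    = 4.317 · 0.8796 / 0.3626 = 10.47 m
FS = H_c / H = 10.47 / 4.8 = 2.182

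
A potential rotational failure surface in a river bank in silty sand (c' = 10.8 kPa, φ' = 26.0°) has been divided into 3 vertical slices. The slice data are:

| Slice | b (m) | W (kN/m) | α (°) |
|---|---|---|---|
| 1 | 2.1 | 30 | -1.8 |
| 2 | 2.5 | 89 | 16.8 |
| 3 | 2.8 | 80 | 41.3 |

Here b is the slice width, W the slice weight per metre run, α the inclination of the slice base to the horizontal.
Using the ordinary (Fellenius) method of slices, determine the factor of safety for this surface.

FS = 2.28

Ordinary method of slices: FS = Σ[c'·Δl_i + (W_i cosα_i)·tanφ'] / Σ W_i sinα_i, with Δl_i = b_i / cosα_i.
Slice 1: Δl = 2.1/cos(-1.8°) = 2.101 m; N'_1 = 30·cos(-1.8°) = 30.0; c'Δl = 22.69; W sinα = -0.9
Slice 2: Δl = 2.5/cos16.8° = 2.611 m; N'_2 = 89·cos16.8° = 85.2; c'Δl = 28.20; W sinα = 25.7
Slice 3: Δl = 2.8/cos41.3° = 3.727 m; N'_3 = 80·cos41.3° = 60.1; c'Δl = 40.25; W sinα = 52.8
Σc'Δl = 91.1 kN/m; ΣN' = 175.3 kN/m; ΣW sinα = 77.6 kN/m
Resisting = 91.1 + 175.3·tan26.0° = 91.1 + 85.5 = 176.6 kN/m
FS = 176.6 / 77.6 = 2.277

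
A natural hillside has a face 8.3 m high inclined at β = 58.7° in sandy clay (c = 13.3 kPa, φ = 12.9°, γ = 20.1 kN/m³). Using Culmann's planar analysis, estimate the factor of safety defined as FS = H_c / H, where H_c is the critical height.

FS = 0.88

H_c = (4c/γ) · sinβ cosφ / [1 − cos(β − φ)]
    = (4·13.3/20.1) · sin58.7°·cos12.9° / [1 − cos45.8°]
    = 2.647 · 0.8329 / 0.3028 = 7.28 m
FS = H_c / H = 7.28 / 8.3 = 0.877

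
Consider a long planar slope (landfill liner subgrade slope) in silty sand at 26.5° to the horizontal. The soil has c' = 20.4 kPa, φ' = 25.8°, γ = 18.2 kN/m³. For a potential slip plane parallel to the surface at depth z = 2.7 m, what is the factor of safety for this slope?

For an infinite slope with a slip plane parallel to the surface (no pore pressure): FS = [c' + γz cos²β tanφ'] / [γz sinβ cosβ].
γz = 18.2·2.7 = 49.14 kN/m²
Numerator = 20.4 + 49.14·cos²26.5°·tan25.8° = 20.4 + 49.14·0.8009·0.4834 = 39.426 kPa
Denominator = 49.14·sin26.5°·cos26.5° = 49.14·0.4462·0.8949 = 19.622 kPa
FS = 39.426 / 19.622 = 2.009

FS = 2.01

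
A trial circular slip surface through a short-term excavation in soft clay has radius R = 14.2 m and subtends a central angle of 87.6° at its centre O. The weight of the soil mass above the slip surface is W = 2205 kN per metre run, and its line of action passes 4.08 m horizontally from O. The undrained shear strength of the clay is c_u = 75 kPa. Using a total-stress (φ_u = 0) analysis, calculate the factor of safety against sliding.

FS = 2.57

Taking moments about the centre O, the resisting moment is provided by the undrained shear strength acting along the arc:
Arc length L_a = R·θ = 14.2·(87.6°·π/180) = 14.2·1.5289 = 21.71 m
M_R = c_u·L_a·R = 75·21.71·14.2 = 23121.7 kN·m/m
M_D = W·d = 2205·4.08 = 8996.4 kN·m/m
FS = M_R / M_D = 23121.7 / 8996.4 = 2.570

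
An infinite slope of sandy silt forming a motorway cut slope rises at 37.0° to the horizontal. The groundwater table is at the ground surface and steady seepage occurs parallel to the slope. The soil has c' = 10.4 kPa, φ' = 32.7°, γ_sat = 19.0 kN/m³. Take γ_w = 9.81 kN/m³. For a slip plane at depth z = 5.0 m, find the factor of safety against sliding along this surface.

With seepage parallel to the slope and the water table at the surface, the effective normal stress on the slip plane uses the buoyant unit weight γ' = γ_sat − γ_w while the driving shear stress uses γ_sat:
FS = [c' + γ' z cos²β tanφ'] / [γ_sat z sinβ cosβ]
γ' = 19.0 − 9.81 = 9.19 kN/m³
Numerator = 10.4 + 9.19·5.0·cos²37.0°·tan32.7° = 10.4 + 9.19·5.0·0.6378·0.6420 = 29.215 kPa
Denominator = 19.0·5.0·sin37.0°·cos37.0° = 19.0·5.0·0.6018·0.7986 = 45.660 kPa
FS = 29.215 / 45.660 = 0.640

FS = 0.64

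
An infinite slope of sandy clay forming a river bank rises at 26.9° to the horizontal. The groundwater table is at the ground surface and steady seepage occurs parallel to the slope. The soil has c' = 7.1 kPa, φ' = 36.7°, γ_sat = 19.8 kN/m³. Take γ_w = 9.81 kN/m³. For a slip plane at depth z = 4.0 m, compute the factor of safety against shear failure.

FS = 0.96

With seepage parallel to the slope and the water table at the surface, the effective normal stress on the slip plane uses the buoyant unit weight γ' = γ_sat − γ_w while the driving shear stress uses γ_sat:
FS = [c' + γ' z cos²β tanφ'] / [γ_sat z sinβ cosβ]
γ' = 19.8 − 9.81 = 9.99 kN/m³
Numerator = 7.1 + 9.99·4.0·cos²26.9°·tan36.7° = 7.1 + 9.99·4.0·0.7953·0.7454 = 30.788 kPa
Denominator = 19.8·4.0·sin26.9°·cos26.9° = 19.8·4.0·0.4524·0.8918 = 31.956 kPa
FS = 30.788 / 31.956 = 0.963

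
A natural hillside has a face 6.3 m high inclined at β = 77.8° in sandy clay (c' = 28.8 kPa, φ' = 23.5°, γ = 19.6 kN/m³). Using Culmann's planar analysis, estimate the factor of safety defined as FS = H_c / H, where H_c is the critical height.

FS = 2.01

H_c = (4c'/γ) · sinβ cosφ' / [1 − cos(β − φ')]
    = (4·28.8/19.6) · sin77.8°·cos23.5° / [1 − cos54.3°]
    = 5.878 · 0.8963 / 0.4165 = 12.65 m
FS = H_c / H = 12.65 / 6.3 = 2.008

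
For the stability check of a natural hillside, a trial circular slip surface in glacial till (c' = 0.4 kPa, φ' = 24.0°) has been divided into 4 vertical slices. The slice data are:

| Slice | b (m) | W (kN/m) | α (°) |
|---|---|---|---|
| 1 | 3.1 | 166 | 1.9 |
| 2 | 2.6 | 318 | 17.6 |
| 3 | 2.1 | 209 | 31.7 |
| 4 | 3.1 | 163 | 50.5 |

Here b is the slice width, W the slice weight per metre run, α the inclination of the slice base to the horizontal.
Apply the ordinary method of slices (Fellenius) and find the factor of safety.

FS = 1.01

Ordinary method of slices: FS = Σ[c'·Δl_i + (W_i cosα_i)·tanφ'] / Σ W_i sinα_i, with Δl_i = b_i / cosα_i.
Slice 1: Δl = 3.1/cos1.9° = 3.102 m; N'_1 = 166·cos1.9° = 165.9; c'Δl = 1.24; W sinα = 5.5
Slice 2: Δl = 2.6/cos17.6° = 2.728 m; N'_2 = 318·cos17.6° = 303.1; c'Δl = 1.09; W sinα = 96.2
Slice 3: Δl = 2.1/cos31.7° = 2.468 m; N'_3 = 209·cos31.7° = 177.8; c'Δl = 0.99; W sinα = 109.8
Slice 4: Δl = 3.1/cos50.5° = 4.874 m; N'_4 = 163·cos50.5° = 103.7; c'Δl = 1.95; W sinα = 125.8
Σc'Δl = 5.3 kN/m; ΣN' = 750.5 kN/m; ΣW sinα = 337.3 kN/m
Resisting = 5.3 + 750.5·tan24.0° = 5.3 + 334.2 = 339.4 kN/m
FS = 339.4 / 337.3 = 1.006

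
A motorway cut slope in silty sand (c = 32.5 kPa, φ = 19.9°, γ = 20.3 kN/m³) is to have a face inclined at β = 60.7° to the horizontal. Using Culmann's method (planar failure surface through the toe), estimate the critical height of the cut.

H_c = 21.61 m

Culmann's analysis gives the critical failure plane at α_cr = (β + φ)/2 = (60.7 + 19.9)/2 = 40.3°, and the critical height
H_c = (4c/γ) · sinβ cosφ / [1 − cos(β − φ)]
    = (4·32.5/20.3) · sin60.7°·cos19.9° / [1 − cos(40.8°)]
    = 6.404 · 0.8721·0.9403 / [1 − 0.7570]
    = 6.404 · 0.8200 / 0.2430
    = 21.61 m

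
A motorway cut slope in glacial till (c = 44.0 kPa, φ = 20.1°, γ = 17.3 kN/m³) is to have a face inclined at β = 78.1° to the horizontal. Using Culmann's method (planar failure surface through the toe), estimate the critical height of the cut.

Culmann's analysis gives the critical failure plane at α_cr = (β + φ)/2 = (78.1 + 20.1)/2 = 49.1°, and the critical height
H_c = (4c/γ) · sinβ cosφ / [1 − cos(β − φ)]
    = (4·44.0/17.3) · sin78.1°·cos20.1° / [1 − cos(58.0°)]
    = 10.173 · 0.9785·0.9391 / [1 − 0.5299]
    = 10.173 · 0.9189 / 0.4701
    = 19.89 m

H_c = 19.89 m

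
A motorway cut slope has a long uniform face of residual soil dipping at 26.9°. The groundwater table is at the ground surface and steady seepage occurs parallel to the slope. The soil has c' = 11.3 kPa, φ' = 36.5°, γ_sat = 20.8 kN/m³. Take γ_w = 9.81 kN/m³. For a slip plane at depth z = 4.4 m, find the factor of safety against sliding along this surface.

With seepage parallel to the slope and the water table at the surface, the effective normal stress on the slip plane uses the buoyant unit weight γ' = γ_sat − γ_w while the driving shear stress uses γ_sat:
FS = [c' + γ' z cos²β tanφ'] / [γ_sat z sinβ cosβ]
γ' = 20.8 − 9.81 = 10.99 kN/m³
Numerator = 11.3 + 10.99·4.4·cos²26.9°·tan36.5° = 11.3 + 10.99·4.4·0.7953·0.7400 = 39.757 kPa
Denominator = 20.8·4.4·sin26.9°·cos26.9° = 20.8·4.4·0.4524·0.8918 = 36.927 kPa
FS = 39.757 / 36.927 = 1.077

FS = 1.08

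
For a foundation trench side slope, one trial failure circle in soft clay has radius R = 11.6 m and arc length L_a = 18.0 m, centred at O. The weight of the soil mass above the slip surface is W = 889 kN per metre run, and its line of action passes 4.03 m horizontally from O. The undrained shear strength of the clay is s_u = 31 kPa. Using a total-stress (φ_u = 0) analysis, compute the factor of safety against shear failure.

FS = 1.81

Taking moments about the centre O, the resisting moment is provided by the undrained shear strength acting along the arc:
M_R = s_u·L_a·R = 31·18.00·11.6 = 6472.8 kN·m/m
M_D = W·d = 889·4.03 = 3582.7 kN·m/m
FS = M_R / M_D = 6472.8 / 3582.7 = 1.807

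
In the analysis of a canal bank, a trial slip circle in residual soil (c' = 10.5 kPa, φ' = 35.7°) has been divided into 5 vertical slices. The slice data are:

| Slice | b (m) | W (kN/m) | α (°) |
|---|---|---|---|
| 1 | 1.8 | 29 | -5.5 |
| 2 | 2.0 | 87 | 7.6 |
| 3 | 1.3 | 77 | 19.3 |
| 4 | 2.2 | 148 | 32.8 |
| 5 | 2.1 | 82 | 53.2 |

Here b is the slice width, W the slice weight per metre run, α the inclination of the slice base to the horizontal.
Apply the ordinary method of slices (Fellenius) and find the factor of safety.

Ordinary method of slices: FS = Σ[c'·Δl_i + (W_i cosα_i)·tanφ'] / Σ W_i sinα_i, with Δl_i = b_i / cosα_i.
Slice 1: Δl = 1.8/cos(-5.5°) = 1.808 m; N'_1 = 29·cos(-5.5°) = 28.9; c'Δl = 18.99; W sinα = -2.8
Slice 2: Δl = 2.0/cos7.6° = 2.018 m; N'_2 = 87·cos7.6° = 86.2; c'Δl = 21.19; W sinα = 11.5
Slice 3: Δl = 1.3/cos19.3° = 1.377 m; N'_3 = 77·cos19.3° = 72.7; c'Δl = 14.46; W sinα = 25.4
Slice 4: Δl = 2.2/cos32.8° = 2.617 m; N'_4 = 148·cos32.8° = 124.4; c'Δl = 27.48; W sinα = 80.2
Slice 5: Δl = 2.1/cos53.2° = 3.506 m; N'_5 = 82·cos53.2° = 49.1; c'Δl = 36.81; W sinα = 65.7
Σc'Δl = 118.9 kN/m; ΣN' = 361.3 kN/m; ΣW sinα = 180.0 kN/m
Resisting = 118.9 + 361.3·tan35.7° = 118.9 + 259.6 = 378.5 kN/m
FS = 378.5 / 180.0 = 2.103

FS = 2.10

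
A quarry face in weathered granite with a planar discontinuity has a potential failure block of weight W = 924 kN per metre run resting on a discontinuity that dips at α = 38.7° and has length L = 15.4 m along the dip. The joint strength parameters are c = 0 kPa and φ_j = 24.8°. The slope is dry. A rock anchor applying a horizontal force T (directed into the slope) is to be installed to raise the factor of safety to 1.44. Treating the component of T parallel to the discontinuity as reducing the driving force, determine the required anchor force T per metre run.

T = 353 kN/m

Resolving forces along and normal to the sliding plane, with the horizontal anchor force T adding T·sinα to the effective normal force and T·cosα acting up the plane against the driving force:
FS = [cL + (W cosα + T sinα) tanφ_j] / [W sinα − T cosα]
Without the anchor: N' = 721.1 kN/m, driving T_d = 577.7 kN/m, resisting R = 0·15.4 + 721.1·tan24.8° = 333.2 kN/m, FS = 0.58.
Setting FS = 1.44 and solving for T:
1.44·(577.7 − T cos38.7°) = 333.2 + T sin38.7°·tan24.8°
T·(sin38.7°·tan24.8° + 1.44·cos38.7°) = 1.44·577.7 − 333.2
T·(0.6252·0.4621 + 1.44·0.7804) = 831.9 − 333.2 = 498.7
T·1.4127 = 498.7
T = 353.0 kN/m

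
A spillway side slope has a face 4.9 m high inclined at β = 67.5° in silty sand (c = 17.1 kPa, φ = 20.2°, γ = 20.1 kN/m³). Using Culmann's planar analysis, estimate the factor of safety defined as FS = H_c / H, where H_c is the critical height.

FS = 1.87

H_c = (4c/γ) · sinβ cosφ / [1 − cos(β − φ)]
    = (4·17.1/20.1) · sin67.5°·cos20.2° / [1 − cos47.3°]
    = 3.403 · 0.8671 / 0.3218 = 9.17 m
FS = H_c / H = 9.17 / 4.9 = 1.871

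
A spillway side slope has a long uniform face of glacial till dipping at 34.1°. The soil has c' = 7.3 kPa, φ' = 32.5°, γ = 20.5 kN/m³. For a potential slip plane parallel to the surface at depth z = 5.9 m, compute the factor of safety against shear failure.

For an infinite slope with a slip plane parallel to the surface (no pore pressure): FS = [c' + γz cos²β tanφ'] / [γz sinβ cosβ].
γz = 20.5·5.9 = 120.95 kN/m²
Numerator = 7.3 + 120.95·cos²34.1°·tan32.5° = 7.3 + 120.95·0.6857·0.6371 = 60.134 kPa
Denominator = 120.95·sin34.1°·cos34.1° = 120.95·0.5606·0.8281 = 56.150 kPa
FS = 60.134 / 56.150 = 1.071

FS = 1.07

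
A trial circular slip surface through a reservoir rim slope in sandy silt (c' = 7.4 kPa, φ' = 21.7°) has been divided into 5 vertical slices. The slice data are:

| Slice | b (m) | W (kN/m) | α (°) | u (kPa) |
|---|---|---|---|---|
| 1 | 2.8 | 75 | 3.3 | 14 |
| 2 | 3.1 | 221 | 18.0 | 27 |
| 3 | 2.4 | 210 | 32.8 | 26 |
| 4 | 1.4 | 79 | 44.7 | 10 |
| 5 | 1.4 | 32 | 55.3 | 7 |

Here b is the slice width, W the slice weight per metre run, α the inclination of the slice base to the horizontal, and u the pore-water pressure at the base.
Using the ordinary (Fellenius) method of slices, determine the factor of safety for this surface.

Ordinary method of slices: FS = Σ[c'·Δl_i + (W_i cosα_i − u_i·Δl_i)·tanφ'] / Σ W_i sinα_i, with Δl_i = b_i / cosα_i.
Slice 1: Δl = 2.8/cos3.3° = 2.805 m; N'_1 = 75·cos3.3° − 14·2.805 = 35.6; c'Δl = 20.75; W sinα = 4.3
Slice 2: Δl = 3.1/cos18.0° = 3.260 m; N'_2 = 221·cos18.0° − 27·3.260 = 122.2; c'Δl = 24.12; W sinα = 68.3
Slice 3: Δl = 2.4/cos32.8° = 2.855 m; N'_3 = 210·cos32.8° − 26·2.855 = 102.3; c'Δl = 21.13; W sinα = 113.8
Slice 4: Δl = 1.4/cos44.7° = 1.970 m; N'_4 = 79·cos44.7° − 10·1.970 = 36.5; c'Δl = 14.58; W sinα = 55.6
Slice 5: Δl = 1.4/cos55.3° = 2.459 m; N'_5 = 32·cos55.3° − 7·2.459 = 1.0; c'Δl = 18.20; W sinα = 26.3
Σc'Δl = 98.8 kN/m; ΣN' = 297.5 kN/m; ΣW sinα = 268.2 kN/m
Resisting = 98.8 + 297.5·tan21.7° = 98.8 + 118.4 = 217.2 kN/m
FS = 217.2 / 268.2 = 0.810

FS = 0.81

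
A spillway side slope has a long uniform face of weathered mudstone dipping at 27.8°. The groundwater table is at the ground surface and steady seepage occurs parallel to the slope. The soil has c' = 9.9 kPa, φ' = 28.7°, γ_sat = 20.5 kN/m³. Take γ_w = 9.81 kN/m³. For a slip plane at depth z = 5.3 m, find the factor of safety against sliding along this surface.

With seepage parallel to the slope and the water table at the surface, the effective normal stress on the slip plane uses the buoyant unit weight γ' = γ_sat − γ_w while the driving shear stress uses γ_sat:
FS = [c' + γ' z cos²β tanφ'] / [γ_sat z sinβ cosβ]
γ' = 20.5 − 9.81 = 10.69 kN/m³
Numerator = 9.9 + 10.69·5.3·cos²27.8°·tan28.7° = 9.9 + 10.69·5.3·0.7825·0.5475 = 34.172 kPa
Denominator = 20.5·5.3·sin27.8°·cos27.8° = 20.5·5.3·0.4664·0.8846 = 44.824 kPa
FS = 34.172 / 44.824 = 0.762

FS = 0.76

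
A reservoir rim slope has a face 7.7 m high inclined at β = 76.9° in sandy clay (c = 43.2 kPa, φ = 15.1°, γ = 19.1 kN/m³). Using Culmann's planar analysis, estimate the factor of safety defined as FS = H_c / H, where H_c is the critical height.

FS = 2.09

H_c = (4c/γ) · sinβ cosφ / [1 − cos(β − φ)]
    = (4·43.2/19.1) · sin76.9°·cos15.1° / [1 − cos61.8°]
    = 9.047 · 0.9403 / 0.5274 = 16.13 m
FS = H_c / H = 16.13 / 7.7 = 2.095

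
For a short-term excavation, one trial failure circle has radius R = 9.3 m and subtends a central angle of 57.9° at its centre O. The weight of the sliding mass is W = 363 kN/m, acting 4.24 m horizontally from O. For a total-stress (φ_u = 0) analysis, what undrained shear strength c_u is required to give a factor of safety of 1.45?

c_u = 25.5 kPa

FS = c_u·L_a·R / (W·d), so c_u = FS·W·d / (L_a·R).
Arc length L_a = R·θ = 9.3·(57.9°·π/180) = 9.3·1.0105 = 9.40 m
c_u = 1.45·363·4.24 / (9.40·9.3) = 2231.7 / 87.40 = 25.53 kPa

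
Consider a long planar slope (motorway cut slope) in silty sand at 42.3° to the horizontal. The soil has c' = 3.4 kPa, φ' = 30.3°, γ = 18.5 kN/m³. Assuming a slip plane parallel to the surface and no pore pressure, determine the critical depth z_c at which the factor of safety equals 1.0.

z_c = 1.03 m

Setting FS = 1.00 in FS = [c' + γz cos²β tanφ'] / [γz sinβ cosβ] and solving for z:
z = c' / [γ cosβ (FS·sinβ − cosβ·tanφ')]
  = 3.4 / [18.5·cos42.3°·(1.00·sin42.3° − cos42.3°·tan30.3°)]
  = 3.4 / [18.5·0.7396·(1.00·0.6730 − 0.7396·0.5844)]
  = 3.4 / 3.2950 = 1.032 m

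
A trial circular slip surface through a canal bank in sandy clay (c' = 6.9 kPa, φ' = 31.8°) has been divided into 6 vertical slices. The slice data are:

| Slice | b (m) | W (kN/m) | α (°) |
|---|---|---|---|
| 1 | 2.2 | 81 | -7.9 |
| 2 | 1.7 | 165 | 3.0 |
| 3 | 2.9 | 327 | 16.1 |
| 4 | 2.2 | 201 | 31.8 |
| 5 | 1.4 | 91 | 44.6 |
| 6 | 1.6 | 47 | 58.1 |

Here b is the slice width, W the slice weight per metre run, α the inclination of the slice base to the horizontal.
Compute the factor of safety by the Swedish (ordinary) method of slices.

FS = 2.04

Ordinary method of slices: FS = Σ[c'·Δl_i + (W_i cosα_i)·tanφ'] / Σ W_i sinα_i, with Δl_i = b_i / cosα_i.
Slice 1: Δl = 2.2/cos(-7.9°) = 2.221 m; N'_1 = 81·cos(-7.9°) = 80.2; c'Δl = 15.33; W sinα = -11.1
Slice 2: Δl = 1.7/cos3.0° = 1.702 m; N'_2 = 165·cos3.0° = 164.8; c'Δl = 11.75; W sinα = 8.6
Slice 3: Δl = 2.9/cos16.1° = 3.018 m; N'_3 = 327·cos16.1° = 314.2; c'Δl = 20.83; W sinα = 90.7
Slice 4: Δl = 2.2/cos31.8° = 2.589 m; N'_4 = 201·cos31.8° = 170.8; c'Δl = 17.86; W sinα = 105.9
Slice 5: Δl = 1.4/cos44.6° = 1.966 m; N'_5 = 91·cos44.6° = 64.8; c'Δl = 13.57; W sinα = 63.9
Slice 6: Δl = 1.6/cos58.1° = 3.028 m; N'_6 = 47·cos58.1° = 24.8; c'Δl = 20.89; W sinα = 39.9
Σc'Δl = 100.2 kN/m; ΣN' = 819.6 kN/m; ΣW sinα = 297.9 kN/m
Resisting = 100.2 + 819.6·tan31.8° = 100.2 + 508.2 = 608.4 kN/m
FS = 608.4 / 297.9 = 2.042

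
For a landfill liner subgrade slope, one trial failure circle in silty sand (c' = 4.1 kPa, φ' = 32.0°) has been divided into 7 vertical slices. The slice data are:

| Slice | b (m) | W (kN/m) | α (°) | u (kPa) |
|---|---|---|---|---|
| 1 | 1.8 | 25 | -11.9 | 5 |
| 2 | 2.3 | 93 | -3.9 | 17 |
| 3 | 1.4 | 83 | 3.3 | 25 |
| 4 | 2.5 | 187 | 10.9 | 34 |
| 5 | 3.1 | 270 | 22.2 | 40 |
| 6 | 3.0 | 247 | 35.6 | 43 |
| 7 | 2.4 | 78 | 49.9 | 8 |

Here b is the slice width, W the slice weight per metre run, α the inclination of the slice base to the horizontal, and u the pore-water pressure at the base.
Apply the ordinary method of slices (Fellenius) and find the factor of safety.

Ordinary method of slices: FS = Σ[c'·Δl_i + (W_i cosα_i − u_i·Δl_i)·tanφ'] / Σ W_i sinα_i, with Δl_i = b_i / cosα_i.
Slice 1: Δl = 1.8/cos(-11.9°) = 1.840 m; N'_1 = 25·cos(-11.9°) − 5·1.840 = 15.3; c'Δl = 7.54; W sinα = -5.2
Slice 2: Δl = 2.3/cos(-3.9°) = 2.305 m; N'_2 = 93·cos(-3.9°) − 17·2.305 = 53.6; c'Δl = 9.45; W sinα = -6.3
Slice 3: Δl = 1.4/cos3.3° = 1.402 m; N'_3 = 83·cos3.3° − 25·1.402 = 47.8; c'Δl = 5.75; W sinα = 4.8
Slice 4: Δl = 2.5/cos10.9° = 2.546 m; N'_4 = 187·cos10.9° − 34·2.546 = 97.1; c'Δl = 10.44; W sinα = 35.4
Slice 5: Δl = 3.1/cos22.2° = 3.348 m; N'_5 = 270·cos22.2° − 40·3.348 = 116.1; c'Δl = 13.73; W sinα = 102.0
Slice 6: Δl = 3.0/cos35.6° = 3.690 m; N'_6 = 247·cos35.6° − 43·3.690 = 42.2; c'Δl = 15.13; W sinα = 143.8
Slice 7: Δl = 2.4/cos49.9° = 3.726 m; N'_7 = 78·cos49.9° − 8·3.726 = 20.4; c'Δl = 15.28; W sinα = 59.7
Σc'Δl = 77.3 kN/m; ΣN' = 392.4 kN/m; ΣW sinα = 334.1 kN/m
Resisting = 77.3 + 392.4·tan32.0° = 77.3 + 245.2 = 322.5 kN/m
FS = 322.5 / 334.1 = 0.965

FS = 0.97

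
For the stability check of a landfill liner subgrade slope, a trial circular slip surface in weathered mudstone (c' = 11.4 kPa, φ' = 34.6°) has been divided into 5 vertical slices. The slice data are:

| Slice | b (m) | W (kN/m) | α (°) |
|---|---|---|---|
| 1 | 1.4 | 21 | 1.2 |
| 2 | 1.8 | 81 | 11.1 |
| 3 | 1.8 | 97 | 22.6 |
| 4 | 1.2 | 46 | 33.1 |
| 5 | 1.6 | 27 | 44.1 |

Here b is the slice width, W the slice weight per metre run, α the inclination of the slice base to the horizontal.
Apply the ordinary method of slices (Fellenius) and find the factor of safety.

Ordinary method of slices: FS = Σ[c'·Δl_i + (W_i cosα_i)·tanφ'] / Σ W_i sinα_i, with Δl_i = b_i / cosα_i.
Slice 1: Δl = 1.4/cos1.2° = 1.400 m; N'_1 = 21·cos1.2° = 21.0; c'Δl = 15.96; W sinα = 0.4
Slice 2: Δl = 1.8/cos11.1° = 1.834 m; N'_2 = 81·cos11.1° = 79.5; c'Δl = 20.91; W sinα = 15.6
Slice 3: Δl = 1.8/cos22.6° = 1.950 m; N'_3 = 97·cos22.6° = 89.6; c'Δl = 22.23; W sinα = 37.3
Slice 4: Δl = 1.2/cos33.1° = 1.432 m; N'_4 = 46·cos33.1° = 38.5; c'Δl = 16.33; W sinα = 25.1
Slice 5: Δl = 1.6/cos44.1° = 2.228 m; N'_5 = 27·cos44.1° = 19.4; c'Δl = 25.40; W sinα = 18.8
Σc'Δl = 100.8 kN/m; ΣN' = 248.0 kN/m; ΣW sinα = 97.2 kN/m
Resisting = 100.8 + 248.0·tan34.6° = 100.8 + 171.1 = 271.9 kN/m
FS = 271.9 / 97.2 = 2.797

FS = 2.80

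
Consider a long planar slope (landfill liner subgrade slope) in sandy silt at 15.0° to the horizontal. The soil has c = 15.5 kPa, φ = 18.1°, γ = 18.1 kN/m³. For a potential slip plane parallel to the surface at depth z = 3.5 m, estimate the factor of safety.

For an infinite slope with a slip plane parallel to the surface (no pore pressure): FS = [c + γz cos²β tanφ] / [γz sinβ cosβ].
γz = 18.1·3.5 = 63.35 kN/m²
Numerator = 15.5 + 63.35·cos²15.0°·tan18.1° = 15.5 + 63.35·0.9330·0.3269 = 34.819 kPa
Denominator = 63.35·sin15.0°·cos15.0° = 63.35·0.2588·0.9659 = 15.838 kPa
FS = 34.819 / 15.838 = 2.199

FS = 2.20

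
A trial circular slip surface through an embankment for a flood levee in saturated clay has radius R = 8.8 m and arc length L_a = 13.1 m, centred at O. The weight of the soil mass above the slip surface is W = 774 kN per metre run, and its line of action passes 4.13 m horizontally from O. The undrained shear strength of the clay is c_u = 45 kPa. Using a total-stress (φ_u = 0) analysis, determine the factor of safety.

FS = 1.62

Taking moments about the centre O, the resisting moment is provided by the undrained shear strength acting along the arc:
M_R = c_u·L_a·R = 45·13.10·8.8 = 5187.6 kN·m/m
M_D = W·d = 774·4.13 = 3196.6 kN·m/m
FS = M_R / M_D = 5187.6 / 3196.6 = 1.623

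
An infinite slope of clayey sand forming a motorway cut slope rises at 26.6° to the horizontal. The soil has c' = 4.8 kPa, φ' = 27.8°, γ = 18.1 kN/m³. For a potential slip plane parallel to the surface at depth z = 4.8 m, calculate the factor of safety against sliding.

For an infinite slope with a slip plane parallel to the surface (no pore pressure): FS = [c' + γz cos²β tanφ'] / [γz sinβ cosβ].
γz = 18.1·4.8 = 86.88 kN/m²
Numerator = 4.8 + 86.88·cos²26.6°·tan27.8° = 4.8 + 86.88·0.7995·0.5272 = 41.423 kPa
Denominator = 86.88·sin26.6°·cos26.6° = 86.88·0.4478·0.8942 = 34.784 kPa
FS = 41.423 / 34.784 = 1.191

FS = 1.19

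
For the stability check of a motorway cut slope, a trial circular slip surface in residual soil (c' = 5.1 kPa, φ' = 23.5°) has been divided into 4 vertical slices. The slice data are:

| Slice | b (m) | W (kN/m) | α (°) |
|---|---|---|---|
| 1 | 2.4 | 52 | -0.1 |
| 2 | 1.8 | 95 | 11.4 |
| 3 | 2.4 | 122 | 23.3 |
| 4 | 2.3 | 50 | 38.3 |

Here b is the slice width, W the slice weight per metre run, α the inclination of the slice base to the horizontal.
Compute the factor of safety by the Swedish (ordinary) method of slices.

FS = 1.83

Ordinary method of slices: FS = Σ[c'·Δl_i + (W_i cosα_i)·tanφ'] / Σ W_i sinα_i, with Δl_i = b_i / cosα_i.
Slice 1: Δl = 2.4/cos(-0.1°) = 2.400 m; N'_1 = 52·cos(-0.1°) = 52.0; c'Δl = 12.24; W sinα = -0.1
Slice 2: Δl = 1.8/cos11.4° = 1.836 m; N'_2 = 95·cos11.4° = 93.1; c'Δl = 9.36; W sinα = 18.8
Slice 3: Δl = 2.4/cos23.3° = 2.613 m; N'_3 = 122·cos23.3° = 112.1; c'Δl = 13.33; W sinα = 48.3
Slice 4: Δl = 2.3/cos38.3° = 2.931 m; N'_4 = 50·cos38.3° = 39.2; c'Δl = 14.95; W sinα = 31.0
Σc'Δl = 49.9 kN/m; ΣN' = 296.4 kN/m; ΣW sinα = 97.9 kN/m
Resisting = 49.9 + 296.4·tan23.5° = 49.9 + 128.9 = 178.8 kN/m
FS = 178.8 / 97.9 = 1.825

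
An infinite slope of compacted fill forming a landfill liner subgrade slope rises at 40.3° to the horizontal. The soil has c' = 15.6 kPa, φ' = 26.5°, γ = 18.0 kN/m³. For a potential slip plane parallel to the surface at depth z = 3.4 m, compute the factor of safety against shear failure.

For an infinite slope with a slip plane parallel to the surface (no pore pressure): FS = [c' + γz cos²β tanφ'] / [γz sinβ cosβ].
γz = 18.0·3.4 = 61.20 kN/m²
Numerator = 15.6 + 61.20·cos²40.3°·tan26.5° = 15.6 + 61.20·0.5817·0.4986 = 33.348 kPa
Denominator = 61.20·sin40.3°·cos40.3° = 61.20·0.6468·0.7627 = 30.189 kPa
FS = 33.348 / 30.189 = 1.105

FS = 1.10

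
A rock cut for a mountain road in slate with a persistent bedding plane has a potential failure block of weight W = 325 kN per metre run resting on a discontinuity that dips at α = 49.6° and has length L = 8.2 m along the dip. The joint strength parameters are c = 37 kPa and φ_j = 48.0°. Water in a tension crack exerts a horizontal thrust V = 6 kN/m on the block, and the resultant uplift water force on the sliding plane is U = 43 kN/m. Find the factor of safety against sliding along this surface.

FS = 1.93

Resolving the block weight along and normal to the plane and applying the Mohr–Coulomb strength on the joint:
N' = W cosα − U − V sinα = 325·cos49.6° − 43 − 6·sin49.6° = 163.1 kN/m
Driving force T = W sinα + V cosα = 325·sin49.6° + 6·cos49.6° = 251.4 kN/m
Resisting force R = c·L + N'·tanφ_j = 37·8.2 + 163.1·tan48.0° = 303.4 + 181.1 = 484.5 kN/m
FS = R / T = 484.5 / 251.4 = 1.927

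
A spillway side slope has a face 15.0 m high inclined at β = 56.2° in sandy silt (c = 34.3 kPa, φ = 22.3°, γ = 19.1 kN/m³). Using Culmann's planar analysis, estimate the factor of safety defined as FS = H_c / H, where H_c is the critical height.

FS = 2.17

H_c = (4c/γ) · sinβ cosφ / [1 − cos(β − φ)]
    = (4·34.3/19.1) · sin56.2°·cos22.3° / [1 − cos33.9°]
    = 7.183 · 0.7688 / 0.1700 = 32.49 m
FS = H_c / H = 32.49 / 15.0 = 2.166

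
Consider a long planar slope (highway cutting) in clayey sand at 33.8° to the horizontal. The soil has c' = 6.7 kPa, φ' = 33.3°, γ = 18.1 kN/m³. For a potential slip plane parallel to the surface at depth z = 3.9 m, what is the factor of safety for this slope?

FS = 1.19

For an infinite slope with a slip plane parallel to the surface (no pore pressure): FS = [c' + γz cos²β tanφ'] / [γz sinβ cosβ].
γz = 18.1·3.9 = 70.59 kN/m²
Numerator = 6.7 + 70.59·cos²33.8°·tan33.3° = 6.7 + 70.59·0.6905·0.6569 = 38.719 kPa
Denominator = 70.59·sin33.8°·cos33.8° = 70.59·0.5563·0.8310 = 32.632 kPa
FS = 38.719 / 32.632 = 1.187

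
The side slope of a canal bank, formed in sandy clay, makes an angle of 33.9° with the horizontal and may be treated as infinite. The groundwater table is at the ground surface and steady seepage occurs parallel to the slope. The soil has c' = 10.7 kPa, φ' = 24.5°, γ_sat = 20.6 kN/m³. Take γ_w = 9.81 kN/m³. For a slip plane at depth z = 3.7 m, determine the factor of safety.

With seepage parallel to the slope and the water table at the surface, the effective normal stress on the slip plane uses the buoyant unit weight γ' = γ_sat − γ_w while the driving shear stress uses γ_sat:
FS = [c' + γ' z cos²β tanφ'] / [γ_sat z sinβ cosβ]
γ' = 20.6 − 9.81 = 10.79 kN/m³
Numerator = 10.7 + 10.79·3.7·cos²33.9°·tan24.5° = 10.7 + 10.79·3.7·0.6889·0.4557 = 23.234 kPa
Denominator = 20.6·3.7·sin33.9°·cos33.9° = 20.6·3.7·0.5577·0.8300 = 35.285 kPa
FS = 23.234 / 35.285 = 0.658

FS = 0.66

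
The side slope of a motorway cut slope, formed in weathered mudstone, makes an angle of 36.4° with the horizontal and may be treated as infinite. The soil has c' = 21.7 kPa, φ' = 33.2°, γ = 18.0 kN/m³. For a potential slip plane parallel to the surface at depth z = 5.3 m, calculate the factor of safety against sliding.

FS = 1.36

For an infinite slope with a slip plane parallel to the surface (no pore pressure): FS = [c' + γz cos²β tanφ'] / [γz sinβ cosβ].
γz = 18.0·5.3 = 95.40 kN/m²
Numerator = 21.7 + 95.40·cos²36.4°·tan33.2° = 21.7 + 95.40·0.6479·0.6544 = 62.144 kPa
Denominator = 95.40·sin36.4°·cos36.4° = 95.40·0.5934·0.8049 = 45.567 kPa
FS = 62.144 / 45.567 = 1.364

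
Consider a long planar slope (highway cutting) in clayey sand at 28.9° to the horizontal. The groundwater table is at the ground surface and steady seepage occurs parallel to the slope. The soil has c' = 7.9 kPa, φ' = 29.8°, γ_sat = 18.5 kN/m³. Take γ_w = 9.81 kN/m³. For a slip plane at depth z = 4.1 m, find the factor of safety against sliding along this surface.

With seepage parallel to the slope and the water table at the surface, the effective normal stress on the slip plane uses the buoyant unit weight γ' = γ_sat − γ_w while the driving shear stress uses γ_sat:
FS = [c' + γ' z cos²β tanφ'] / [γ_sat z sinβ cosβ]
γ' = 18.5 − 9.81 = 8.69 kN/m³
Numerator = 7.9 + 8.69·4.1·cos²28.9°·tan29.8° = 7.9 + 8.69·4.1·0.7664·0.5727 = 23.539 kPa
Denominator = 18.5·4.1·sin28.9°·cos28.9° = 18.5·4.1·0.4833·0.8755 = 32.092 kPa
FS = 23.539 / 32.092 = 0.733

FS = 0.73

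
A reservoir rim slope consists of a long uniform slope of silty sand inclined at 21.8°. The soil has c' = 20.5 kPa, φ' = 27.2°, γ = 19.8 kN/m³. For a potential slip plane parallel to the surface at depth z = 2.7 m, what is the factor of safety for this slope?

For an infinite slope with a slip plane parallel to the surface (no pore pressure): FS = [c' + γz cos²β tanφ'] / [γz sinβ cosβ].
γz = 19.8·2.7 = 53.46 kN/m²
Numerator = 20.5 + 53.46·cos²21.8°·tan27.2° = 20.5 + 53.46·0.8621·0.5139 = 44.186 kPa
Denominator = 53.46·sin21.8°·cos21.8° = 53.46·0.3714·0.9285 = 18.434 kPa
FS = 44.186 / 18.434 = 2.397

FS = 2.40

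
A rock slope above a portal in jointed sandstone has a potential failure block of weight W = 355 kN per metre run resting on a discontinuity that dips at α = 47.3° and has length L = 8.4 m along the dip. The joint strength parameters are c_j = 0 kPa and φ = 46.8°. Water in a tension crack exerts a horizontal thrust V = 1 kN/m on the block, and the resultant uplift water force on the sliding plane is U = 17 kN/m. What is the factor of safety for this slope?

Resolving the block weight along and normal to the plane and applying the Mohr–Coulomb strength on the joint:
N' = W cosα − U − V sinα = 355·cos47.3° − 17 − 1·sin47.3° = 223.0 kN/m
Driving force T = W sinα + V cosα = 355·sin47.3° + 1·cos47.3° = 261.6 kN/m
Resisting force R = c_j·L + N'·tanφ = 0·8.4 + 223.0·tan46.8° = 0.0 + 237.5 = 237.5 kN/m
FS = R / T = 237.5 / 261.6 = 0.908

FS = 0.91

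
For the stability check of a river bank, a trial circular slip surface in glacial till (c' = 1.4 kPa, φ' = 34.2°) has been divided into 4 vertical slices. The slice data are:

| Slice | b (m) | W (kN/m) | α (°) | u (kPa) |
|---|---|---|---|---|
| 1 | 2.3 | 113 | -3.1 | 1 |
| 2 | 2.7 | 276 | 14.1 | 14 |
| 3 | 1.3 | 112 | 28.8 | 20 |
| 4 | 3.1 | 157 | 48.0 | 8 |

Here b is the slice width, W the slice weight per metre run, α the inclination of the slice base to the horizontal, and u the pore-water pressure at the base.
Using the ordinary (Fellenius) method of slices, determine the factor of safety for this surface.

Ordinary method of slices: FS = Σ[c'·Δl_i + (W_i cosα_i − u_i·Δl_i)·tanφ'] / Σ W_i sinα_i, with Δl_i = b_i / cosα_i.
Slice 1: Δl = 2.3/cos(-3.1°) = 2.303 m; N'_1 = 113·cos(-3.1°) − 1·2.303 = 110.5; c'Δl = 3.22; W sinα = -6.1
Slice 2: Δl = 2.7/cos14.1° = 2.784 m; N'_2 = 276·cos14.1° − 14·2.784 = 228.7; c'Δl = 3.90; W sinα = 67.2
Slice 3: Δl = 1.3/cos28.8° = 1.483 m; N'_3 = 112·cos28.8° − 20·1.483 = 68.5; c'Δl = 2.08; W sinα = 54.0
Slice 4: Δl = 3.1/cos48.0° = 4.633 m; N'_4 = 157·cos48.0° − 8·4.633 = 68.0; c'Δl = 6.49; W sinα = 116.7
Σc'Δl = 15.7 kN/m; ΣN' = 475.7 kN/m; ΣW sinα = 231.8 kN/m
Resisting = 15.7 + 475.7·tan34.2° = 15.7 + 323.3 = 339.0 kN/m
FS = 339.0 / 231.8 = 1.463

FS = 1.46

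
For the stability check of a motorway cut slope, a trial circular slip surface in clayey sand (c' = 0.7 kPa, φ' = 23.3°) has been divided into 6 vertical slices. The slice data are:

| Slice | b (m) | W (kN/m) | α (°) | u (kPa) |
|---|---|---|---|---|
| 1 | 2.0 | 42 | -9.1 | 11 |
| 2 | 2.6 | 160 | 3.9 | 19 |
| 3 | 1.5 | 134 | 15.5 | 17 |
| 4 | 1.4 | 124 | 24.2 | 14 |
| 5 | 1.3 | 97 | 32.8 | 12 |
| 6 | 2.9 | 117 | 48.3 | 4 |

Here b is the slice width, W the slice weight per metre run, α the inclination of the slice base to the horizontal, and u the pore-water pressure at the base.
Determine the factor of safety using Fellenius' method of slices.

FS = 0.88

Ordinary method of slices: FS = Σ[c'·Δl_i + (W_i cosα_i − u_i·Δl_i)·tanφ'] / Σ W_i sinα_i, with Δl_i = b_i / cosα_i.
Slice 1: Δl = 2.0/cos(-9.1°) = 2.025 m; N'_1 = 42·cos(-9.1°) − 11·2.025 = 19.2; c'Δl = 1.42; W sinα = -6.6
Slice 2: Δl = 2.6/cos3.9° = 2.606 m; N'_2 = 160·cos3.9° − 19·2.606 = 110.1; c'Δl = 1.82; W sinα = 10.9
Slice 3: Δl = 1.5/cos15.5° = 1.557 m; N'_3 = 134·cos15.5° − 17·1.557 = 102.7; c'Δl = 1.09; W sinα = 35.8
Slice 4: Δl = 1.4/cos24.2° = 1.535 m; N'_4 = 124·cos24.2° − 14·1.535 = 91.6; c'Δl = 1.07; W sinα = 50.8
Slice 5: Δl = 1.3/cos32.8° = 1.547 m; N'_5 = 97·cos32.8° − 12·1.547 = 63.0; c'Δl = 1.08; W sinα = 52.5
Slice 6: Δl = 2.9/cos48.3° = 4.359 m; N'_6 = 117·cos48.3° − 4·4.359 = 60.4; c'Δl = 3.05; W sinα = 87.4
Σc'Δl = 9.5 kN/m; ΣN' = 447.0 kN/m; ΣW sinα = 230.8 kN/m
Resisting = 9.5 + 447.0·tan23.3° = 9.5 + 192.5 = 202.0 kN/m
FS = 202.0 / 230.8 = 0.875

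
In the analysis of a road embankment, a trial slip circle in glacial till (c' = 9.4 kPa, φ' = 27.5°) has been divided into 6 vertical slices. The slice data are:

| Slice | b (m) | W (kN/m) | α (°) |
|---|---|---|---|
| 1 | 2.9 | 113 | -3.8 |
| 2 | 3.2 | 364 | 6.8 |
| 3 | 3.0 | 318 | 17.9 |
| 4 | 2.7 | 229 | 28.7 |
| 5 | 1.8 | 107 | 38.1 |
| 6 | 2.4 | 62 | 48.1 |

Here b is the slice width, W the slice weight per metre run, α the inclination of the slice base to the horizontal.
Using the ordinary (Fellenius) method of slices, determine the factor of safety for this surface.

FS = 2.10

Ordinary method of slices: FS = Σ[c'·Δl_i + (W_i cosα_i)·tanφ'] / Σ W_i sinα_i, with Δl_i = b_i / cosα_i.
Slice 1: Δl = 2.9/cos(-3.8°) = 2.906 m; N'_1 = 113·cos(-3.8°) = 112.8; c'Δl = 27.32; W sinα = -7.5
Slice 2: Δl = 3.2/cos6.8° = 3.223 m; N'_2 = 364·cos6.8° = 361.4; c'Δl = 30.29; W sinα = 43.1
Slice 3: Δl = 3.0/cos17.9° = 3.153 m; N'_3 = 318·cos17.9° = 302.6; c'Δl = 29.63; W sinα = 97.7
Slice 4: Δl = 2.7/cos28.7° = 3.078 m; N'_4 = 229·cos28.7° = 200.9; c'Δl = 28.93; W sinα = 110.0
Slice 5: Δl = 1.8/cos38.1° = 2.287 m; N'_5 = 107·cos38.1° = 84.2; c'Δl = 21.50; W sinα = 66.0
Slice 6: Δl = 2.4/cos48.1° = 3.594 m; N'_6 = 62·cos48.1° = 41.4; c'Δl = 33.78; W sinα = 46.1
Σc'Δl = 171.5 kN/m; ΣN' = 1103.3 kN/m; ΣW sinα = 355.5 kN/m
Resisting = 171.5 + 1103.3·tan27.5° = 171.5 + 574.3 = 745.8 kN/m
FS = 745.8 / 355.5 = 2.098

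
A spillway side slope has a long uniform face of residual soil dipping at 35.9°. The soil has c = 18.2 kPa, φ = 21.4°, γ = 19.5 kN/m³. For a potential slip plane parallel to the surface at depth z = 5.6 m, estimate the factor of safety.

FS = 0.89

For an infinite slope with a slip plane parallel to the surface (no pore pressure): FS = [c + γz cos²β tanφ] / [γz sinβ cosβ].
γz = 19.5·5.6 = 109.20 kN/m²
Numerator = 18.2 + 109.20·cos²35.9°·tan21.4° = 18.2 + 109.20·0.6562·0.3919 = 46.281 kPa
Denominator = 109.20·sin35.9°·cos35.9° = 109.20·0.5864·0.8100 = 51.868 kPa
FS = 46.281 / 51.868 = 0.892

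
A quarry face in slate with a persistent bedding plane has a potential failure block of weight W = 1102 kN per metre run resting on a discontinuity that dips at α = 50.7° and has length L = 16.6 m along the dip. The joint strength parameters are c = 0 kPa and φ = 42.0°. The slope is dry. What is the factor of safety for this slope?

Resolving the block weight along and normal to the plane and applying the Mohr–Coulomb strength on the joint:
N' = W cosα = 1102·cos50.7° = 698.0 kN/m
Driving force T = W sinα = 1102·sin50.7° = 852.8 kN/m
Resisting force R = c·L + N'·tanφ = 0·16.6 + 698.0·tan42.0° = 0.0 + 628.5 = 628.5 kN/m
FS = R / T = 628.5 / 852.8 = 0.737

FS = 0.74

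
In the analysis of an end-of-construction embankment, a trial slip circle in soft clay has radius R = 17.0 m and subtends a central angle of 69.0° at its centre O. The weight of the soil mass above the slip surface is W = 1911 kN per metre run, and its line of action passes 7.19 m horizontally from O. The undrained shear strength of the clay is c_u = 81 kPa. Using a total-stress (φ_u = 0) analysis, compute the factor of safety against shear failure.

Taking moments about the centre O, the resisting moment is provided by the undrained shear strength acting along the arc:
Arc length L_a = R·θ = 17.0·(69.0°·π/180) = 17.0·1.2043 = 20.47 m
M_R = c_u·L_a·R = 81·20.47·17.0 = 28190.9 kN·m/m
M_D = W·d = 1911·7.19 = 13740.1 kN·m/m
FS = M_R / M_D = 28190.9 / 13740.1 = 2.052

FS = 2.05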